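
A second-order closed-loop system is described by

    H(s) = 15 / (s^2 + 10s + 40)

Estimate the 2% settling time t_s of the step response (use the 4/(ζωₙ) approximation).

t_s ≈ 0.8000 s

Comparing s^2 + 10s + 40 to s^2 + 2ζωₙs + ωₙ²: ωₙ = √40 ≈ 6.325 rad/s and ζ = 10/(2·√40) ≈ 0.7906.
ζωₙ = 10/2 = 5, so t_s ≈ 4/(ζωₙ) = 4/5 = 0.8000 s.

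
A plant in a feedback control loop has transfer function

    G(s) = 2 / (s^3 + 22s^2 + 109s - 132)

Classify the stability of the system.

unstable

The denominator s^3 + 22s^2 + 109s - 132 factors as (s + 12)(s + 11)(s - 1), giving poles at s = -12, -11, 1.
Since the pole(s) at s = 1 lie in the right half-plane, the system is unstable.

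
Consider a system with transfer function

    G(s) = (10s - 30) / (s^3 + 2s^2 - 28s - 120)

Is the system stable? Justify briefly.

The denominator s^3 + 2s^2 - 28s - 120 factors as (s - 6)(s^2 + 8s + 20), giving poles at s = 6, -4 ± 2j.
Since the pole(s) at s = 6 lie in the right half-plane, the system is unstable.

unstable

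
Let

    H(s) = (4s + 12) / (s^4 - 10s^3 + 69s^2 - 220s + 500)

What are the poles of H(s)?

The poles are the roots of the denominator s^4 - 10s^3 + 69s^2 - 220s + 500 = 0.
No real roots exist; factor into two real quadratics: (s^2 - 6s + 25)(s^2 - 4s + 20) = 0.
Each quadratic gives a conjugate pair via the quadratic formula.

s = 3 + 4j, 3 - 4j, 2 + 4j, 2 - 4j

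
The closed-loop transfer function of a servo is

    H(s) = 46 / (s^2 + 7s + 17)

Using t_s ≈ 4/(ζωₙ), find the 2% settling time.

Comparing s^2 + 7s + 17 to s^2 + 2ζωₙs + ωₙ²: ωₙ = √17 ≈ 4.123 rad/s and ζ = 7/(2·√17) ≈ 0.8489.
ζωₙ = 7/2 = 3.5, so t_s ≈ 4/(ζωₙ) = 4/3.5 ≈ 1.143 s.

t_s ≈ 1.143 s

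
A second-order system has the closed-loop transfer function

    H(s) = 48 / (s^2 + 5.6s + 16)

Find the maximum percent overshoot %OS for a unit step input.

%OS ≈ 4.60%

Comparing s^2 + 5.6s + 16 to s^2 + 2ζωₙs + ωₙ²: ωₙ = 4 rad/s and ζ = 5.6/(2·4) = 0.7.
%OS = 100·exp(−πζ/√(1−ζ²)) = 100·exp(−π·0.7/√(1−0.7²)) ≈ 4.60%.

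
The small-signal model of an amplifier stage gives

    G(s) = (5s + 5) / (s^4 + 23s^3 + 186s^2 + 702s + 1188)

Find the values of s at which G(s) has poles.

s = -3 ± 3j, -6, -11

The poles are the roots of the denominator s^4 + 23s^3 + 186s^2 + 702s + 1188 = 0.
Trying s = -6: the polynomial evaluates to 0, so (s + 6) is a factor.
Dividing out leaves s^3 + 17s^2 + 84s + 198 = 0.
This factors further as (s^2 + 6s + 18)(s + 11) = 0.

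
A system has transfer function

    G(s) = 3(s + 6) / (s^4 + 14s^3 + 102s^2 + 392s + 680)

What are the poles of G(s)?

s = -4 + 2j, -4 - 2j, -3 + 5j, -3 - 5j

The poles are the roots of the denominator s^4 + 14s^3 + 102s^2 + 392s + 680 = 0.
No real roots exist; factor into two real quadratics: (s^2 + 8s + 20)(s^2 + 6s + 34) = 0.
Each quadratic gives a conjugate pair via the quadratic formula.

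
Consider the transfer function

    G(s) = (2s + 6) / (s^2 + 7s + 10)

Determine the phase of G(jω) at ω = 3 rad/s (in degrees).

At s = j3: numerator = 6 + j6, denominator = 1 + j21.
∠G = ∠num − ∠den = 45° − (87.274°) = -42.27°.

∠G(j3) ≈ -42.27°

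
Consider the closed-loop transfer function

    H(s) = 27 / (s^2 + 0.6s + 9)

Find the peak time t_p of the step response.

t_p ≈ 1.052 s

Comparing s^2 + 0.6s + 9 to s^2 + 2ζωₙs + ωₙ²: ωₙ = 3 rad/s and ζ = 0.6/(2·3) = 0.1.
ζωₙ = 0.6/2 = 0.3, so ω_d = ωₙ√(1−ζ²) = √(ωₙ² − (ζωₙ)²) = √(9 − 0.3²) = √8.91 ≈ 2.985 rad/s.
t_p = π/ω_d = π/2.985 ≈ 1.052 s.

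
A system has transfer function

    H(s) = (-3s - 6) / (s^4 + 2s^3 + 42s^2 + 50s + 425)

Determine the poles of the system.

The poles are the roots of the denominator s^4 + 2s^3 + 42s^2 + 50s + 425 = 0.
No real roots exist; factor into two real quadratics: (s^2 + 25)(s^2 + 2s + 17) = 0.
Each quadratic gives a conjugate pair via the quadratic formula.

s = ±5j, -1 ± 4j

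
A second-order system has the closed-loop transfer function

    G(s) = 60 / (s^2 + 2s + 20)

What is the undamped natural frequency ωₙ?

Compare the denominator to the standard form s^2 + 2ζωₙs + ωₙ².
ωₙ² = 20, so ωₙ = √20 ≈ 4.472 rad/s.

ωₙ ≈ 4.472 rad/s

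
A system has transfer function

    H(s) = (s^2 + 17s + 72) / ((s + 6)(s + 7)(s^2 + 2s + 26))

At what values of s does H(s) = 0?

s = -9, -8

Set the numerator to zero: s^2 + 17s + 72 = 0.
Factoring: (s + 9)(s + 8) = 0.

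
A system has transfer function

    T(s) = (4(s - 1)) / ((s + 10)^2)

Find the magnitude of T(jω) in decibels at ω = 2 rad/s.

|T(j2)|_dB ≈ -21.3 dB

Substitute s = j2: numerator = -4 + j8, denominator = 96 + j40.
|T(j2)| = |-4 + j8| / |96 + j40| = 8.9443 / 104 ≈ 0.08600.
In decibels: 20·log₁₀(0.08600) ≈ -21.3 dB.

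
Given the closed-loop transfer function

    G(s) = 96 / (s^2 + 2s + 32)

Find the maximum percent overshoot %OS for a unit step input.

Comparing s^2 + 2s + 32 to s^2 + 2ζωₙs + ωₙ²: ωₙ = √32 ≈ 5.657 rad/s and ζ = 2/(2·√32) ≈ 0.1768.
%OS = 100·exp(−πζ/√(1−ζ²)) = 100·exp(−π·0.1768/√(1−0.1768²)) ≈ 56.9%.

%OS ≈ 56.9%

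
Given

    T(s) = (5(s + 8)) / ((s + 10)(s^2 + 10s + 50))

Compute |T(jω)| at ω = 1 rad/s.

|T(j1)| ≈ 0.08021

Substitute s = j1: numerator = 40 + j5, denominator = 480 + j149.
|T(j1)| = |40 + j5| / |480 + j149| = 40.311 / 502.59 ≈ 0.08021.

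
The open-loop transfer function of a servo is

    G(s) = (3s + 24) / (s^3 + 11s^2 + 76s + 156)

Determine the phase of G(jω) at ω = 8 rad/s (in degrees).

At s = j8: numerator = 24 + j24, denominator = -548 + j96.
∠G = ∠num − ∠den = 45° − (170.06°) = -125.1°.

∠G(j8) ≈ -125.1°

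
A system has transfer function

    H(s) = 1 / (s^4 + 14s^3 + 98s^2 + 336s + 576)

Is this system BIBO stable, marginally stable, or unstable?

The denominator s^4 + 14s^3 + 98s^2 + 336s + 576 factors as (s^2 + 6s + 18)(s^2 + 8s + 32), giving poles at s = -3 ± 3j, -4 ± 4j.
Since all poles lie strictly in the left half-plane, the system is stable.

stable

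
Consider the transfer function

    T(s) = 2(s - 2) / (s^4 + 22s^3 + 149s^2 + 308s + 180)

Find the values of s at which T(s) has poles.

s = -9, -1, -2, -10

The poles are the roots of the denominator s^4 + 22s^3 + 149s^2 + 308s + 180 = 0.
Trying s = -9: the polynomial evaluates to 0, so (s + 9) is a factor.
Dividing out leaves s^3 + 13s^2 + 32s + 20 = 0.
This factors further as (s + 1)(s + 2)(s + 10) = 0.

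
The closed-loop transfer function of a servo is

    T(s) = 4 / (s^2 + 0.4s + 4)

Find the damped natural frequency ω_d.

ω_d ≈ 1.990 rad/s

Comparing s^2 + 0.4s + 4 to s^2 + 2ζωₙs + ωₙ²: ωₙ = 2 rad/s and ζ = 0.4/(2·2) = 0.1.
ζωₙ = 0.4/2 = 0.2, so ω_d = ωₙ√(1−ζ²) = √(ωₙ² − (ζωₙ)²) = √(4 − 0.2²) = √3.96 ≈ 1.990 rad/s.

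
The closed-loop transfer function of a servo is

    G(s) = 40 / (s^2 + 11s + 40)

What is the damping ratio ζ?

Compare the denominator to the standard form s^2 + 2ζωₙs + ωₙ².
ωₙ² = 40, so ωₙ = √40 ≈ 6.325 rad/s.
2ζωₙ = 11, so ζ = 11/(2·√40) ≈ 0.8696.

ζ ≈ 0.8696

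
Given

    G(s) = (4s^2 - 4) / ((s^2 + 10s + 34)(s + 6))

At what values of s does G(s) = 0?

Set the numerator to zero: 4s^2 - 4 = 0, i.e. 4·(s^2 - 1) = 0.
Factoring: (s + 1)(s - 1) = 0.

s = -1, 1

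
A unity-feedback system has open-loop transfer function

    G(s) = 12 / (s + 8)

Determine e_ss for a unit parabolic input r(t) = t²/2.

G(s) has no poles at the origin.
This is a Type 0 system; Ka = lim_{s→0} s^2·G(s) = 0, so the steady-state error for a parabola input is infinite.

e_ss = ∞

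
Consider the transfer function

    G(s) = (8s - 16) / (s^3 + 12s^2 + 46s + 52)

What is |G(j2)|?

|G(j2)| ≈ 0.2691

Substitute s = j2: numerator = -16 + j16, denominator = 4 + j84.
|G(j2)| = |-16 + j16| / |4 + j84| = 22.627 / 84.095 ≈ 0.2691.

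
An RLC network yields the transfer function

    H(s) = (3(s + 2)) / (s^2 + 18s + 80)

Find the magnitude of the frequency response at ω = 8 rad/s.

Substitute s = j8: numerator = 6 + j24, denominator = 16 + j144.
|H(j8)| = |6 + j24| / |16 + j144| = 24.739 / 144.89 ≈ 0.1707.

|H(j8)| ≈ 0.1707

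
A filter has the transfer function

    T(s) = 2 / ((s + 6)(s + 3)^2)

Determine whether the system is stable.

stable

The poles can be read from the denominator factors: s = -6, -3, -3.
Since all poles lie strictly in the left half-plane, the system is stable.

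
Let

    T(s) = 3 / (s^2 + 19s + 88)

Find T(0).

Set s = 0: T(0) = (3) / (88) = 3/88.

T(0) = 3/88 ≈ 0.03409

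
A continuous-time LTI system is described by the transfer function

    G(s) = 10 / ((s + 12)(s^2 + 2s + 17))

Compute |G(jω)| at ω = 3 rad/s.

|G(j3)| ≈ 0.08085

Substitute s = j3: numerator = 10, denominator = 78 + j96.
|G(j3)| = |10| / |78 + j96| = 10 / 123.69 ≈ 0.08085.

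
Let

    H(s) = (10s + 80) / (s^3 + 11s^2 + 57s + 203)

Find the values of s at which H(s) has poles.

The poles are the roots of the denominator s^3 + 11s^2 + 57s + 203 = 0.
Trying s = -7: the polynomial evaluates to 0, so (s + 7) is a factor.
Dividing out leaves s^2 + 4s + 29 = 0.
The quadratic formula then gives s = -2 ± 5j.

s = -2 ± 5j, -7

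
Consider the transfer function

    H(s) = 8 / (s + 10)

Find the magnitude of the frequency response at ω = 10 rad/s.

|H(j10)| ≈ 0.5657

Substitute s = j10: numerator = 8, denominator = 10 + j10.
|H(j10)| = |8| / |10 + j10| = 8 / 14.142 ≈ 0.5657.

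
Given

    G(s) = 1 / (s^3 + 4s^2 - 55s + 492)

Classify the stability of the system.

The denominator s^3 + 4s^2 - 55s + 492 factors as (s + 12)(s^2 - 8s + 41), giving poles at s = -12, 4 + 5j, 4 - 5j.
Since the pole(s) at s = 4 + 5j, 4 - 5j lie in the right half-plane, the system is unstable.

unstable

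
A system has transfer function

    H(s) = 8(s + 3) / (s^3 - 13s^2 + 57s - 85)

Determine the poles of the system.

s = 4 + j, 4 - j, 5

The poles are the roots of the denominator s^3 - 13s^2 + 57s - 85 = 0.
Trying s = 5: the polynomial evaluates to 0, so (s - 5) is a factor.
Dividing out leaves s^2 - 8s + 17 = 0.
The quadratic formula then gives s = 4 ± 1j.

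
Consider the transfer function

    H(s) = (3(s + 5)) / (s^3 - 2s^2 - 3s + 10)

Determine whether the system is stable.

The denominator s^3 - 2s^2 - 3s + 10 factors as (s + 2)(s^2 - 4s + 5), giving poles at s = -2, 2 ± j.
Since the pole(s) at s = 2 ± j lie in the right half-plane, the system is unstable.

unstable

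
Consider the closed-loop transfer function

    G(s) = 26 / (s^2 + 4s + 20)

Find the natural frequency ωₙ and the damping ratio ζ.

Compare the denominator to the standard form s^2 + 2ζωₙs + ωₙ².
ωₙ² = 20, so ωₙ = √20 ≈ 4.472 rad/s.
2ζωₙ = 4, so ζ = 4/(2·√20) ≈ 0.4472.

ωₙ ≈ 4.472 rad/s, ζ ≈ 0.4472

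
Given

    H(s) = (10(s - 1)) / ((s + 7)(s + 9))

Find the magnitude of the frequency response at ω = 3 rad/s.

Substitute s = j3: numerator = -10 + j30, denominator = 54 + j48.
|H(j3)| = |-10 + j30| / |54 + j48| = 31.623 / 72.250 ≈ 0.4377.

|H(j3)| ≈ 0.4377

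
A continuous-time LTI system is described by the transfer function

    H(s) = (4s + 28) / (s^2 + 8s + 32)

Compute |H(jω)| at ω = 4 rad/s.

Substitute s = j4: numerator = 28 + j16, denominator = 16 + j32.
|H(j4)| = |28 + j16| / |16 + j32| = 32.249 / 35.777 ≈ 0.9014.

|H(j4)| ≈ 0.9014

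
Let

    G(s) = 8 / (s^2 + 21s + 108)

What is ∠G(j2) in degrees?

At s = j2: numerator = 8, denominator = 104 + j42.
∠G = ∠num − ∠den = 0° − (21.991°) = -21.99°.

∠G(j2) ≈ -21.99°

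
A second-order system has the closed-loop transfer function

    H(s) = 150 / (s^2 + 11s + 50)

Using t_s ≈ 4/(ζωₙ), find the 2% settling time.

Comparing s^2 + 11s + 50 to s^2 + 2ζωₙs + ωₙ²: ωₙ = √50 ≈ 7.071 rad/s and ζ = 11/(2·√50) ≈ 0.7778.
ζωₙ = 11/2 = 5.5, so t_s ≈ 4/(ζωₙ) = 4/5.5 ≈ 0.7273 s.

t_s ≈ 0.7273 s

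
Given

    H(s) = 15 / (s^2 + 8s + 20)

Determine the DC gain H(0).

Set s = 0: H(0) = (15) / (20) = 3/4.

H(0) = 3/4 ≈ 0.7500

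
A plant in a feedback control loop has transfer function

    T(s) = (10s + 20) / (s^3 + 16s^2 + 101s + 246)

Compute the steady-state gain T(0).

T(0) = 10/123 ≈ 0.08130

Set s = 0: T(0) = (20) / (246) = 10/123.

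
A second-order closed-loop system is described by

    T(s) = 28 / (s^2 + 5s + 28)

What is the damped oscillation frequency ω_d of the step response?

ω_d ≈ 4.664 rad/s

Comparing s^2 + 5s + 28 to s^2 + 2ζωₙs + ωₙ²: ωₙ = √28 ≈ 5.292 rad/s and ζ = 5/(2·√28) ≈ 0.4725.
ζωₙ = 5/2 = 2.5, so ω_d = ωₙ√(1−ζ²) = √(ωₙ² − (ζωₙ)²) = √(28 − 2.5²) = √21.75 ≈ 4.664 rad/s.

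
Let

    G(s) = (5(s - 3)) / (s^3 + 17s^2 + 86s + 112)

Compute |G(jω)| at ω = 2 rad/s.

Substitute s = j2: numerator = -15 + j10, denominator = 44 + j164.
|G(j2)| = |-15 + j10| / |44 + j164| = 18.028 / 169.80 ≈ 0.1062.

|G(j2)| ≈ 0.1062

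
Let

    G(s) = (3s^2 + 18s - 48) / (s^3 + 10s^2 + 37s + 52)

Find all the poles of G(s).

The poles are the roots of the denominator s^3 + 10s^2 + 37s + 52 = 0.
Trying s = -4: the polynomial evaluates to 0, so (s + 4) is a factor.
Dividing out leaves s^2 + 6s + 13 = 0.
The quadratic formula then gives s = -3 ± 2j.

s = -3 ± 2j, -4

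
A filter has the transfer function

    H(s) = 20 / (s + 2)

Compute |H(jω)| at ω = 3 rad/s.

Substitute s = j3: numerator = 20, denominator = 2 + j3.
|H(j3)| = |20| / |2 + j3| = 20 / 3.6056 ≈ 5.547.

|H(j3)| ≈ 5.547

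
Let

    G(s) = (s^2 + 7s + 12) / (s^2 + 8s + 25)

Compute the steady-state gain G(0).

G(0) = 12/25 ≈ 0.4800

Set s = 0: G(0) = (12) / (25) = 12/25.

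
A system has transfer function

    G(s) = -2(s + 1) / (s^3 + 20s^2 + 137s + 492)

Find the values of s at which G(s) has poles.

s = -4 + 5j, -4 - 5j, -12

The poles are the roots of the denominator s^3 + 20s^2 + 137s + 492 = 0.
Trying s = -12: the polynomial evaluates to 0, so (s + 12) is a factor.
Dividing out leaves s^2 + 8s + 41 = 0.
The quadratic formula then gives s = -4 ± 5j.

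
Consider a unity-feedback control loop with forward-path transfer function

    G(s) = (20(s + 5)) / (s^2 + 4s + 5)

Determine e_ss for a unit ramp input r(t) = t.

G(s) has no poles at the origin.
This is a Type 0 system; Kv = lim_{s→0} s·G(s) = 0, so the steady-state error for a ramp input is infinite.

e_ss = ∞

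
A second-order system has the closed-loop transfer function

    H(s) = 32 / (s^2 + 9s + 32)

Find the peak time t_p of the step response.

Comparing s^2 + 9s + 32 to s^2 + 2ζωₙs + ωₙ²: ωₙ = √32 ≈ 5.657 rad/s and ζ = 9/(2·√32) ≈ 0.7955.
ζωₙ = 9/2 = 4.5, so ω_d = ωₙ√(1−ζ²) = √(ωₙ² − (ζωₙ)²) = √(32 − 4.5²) = √11.75 ≈ 3.428 rad/s.
t_p = π/ω_d = π/3.428 ≈ 0.9165 s.

t_p ≈ 0.9165 s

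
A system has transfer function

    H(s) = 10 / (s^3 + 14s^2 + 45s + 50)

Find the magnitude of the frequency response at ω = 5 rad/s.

Substitute s = j5: numerator = 10, denominator = -300 + j100.
|H(j5)| = |10| / |-300 + j100| = 10 / 316.23 ≈ 0.03162.

|H(j5)| ≈ 0.03162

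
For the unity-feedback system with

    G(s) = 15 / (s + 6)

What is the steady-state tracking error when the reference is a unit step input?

G(s) has no poles at the origin.
This is a Type 0 system. Kp = lim_{s→0} G(s) = 15/6 = 5/2.
e_ss = 1/(1 + Kp) = 1/(1 + 5/2) = 2/7 ≈ 0.2857.

e_ss = 0.2857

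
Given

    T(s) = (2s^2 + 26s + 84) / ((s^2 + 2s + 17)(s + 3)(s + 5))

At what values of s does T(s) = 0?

Set the numerator to zero: 2s^2 + 26s + 84 = 0, i.e. 2·(s^2 + 13s + 42) = 0.
Factoring: (s + 6)(s + 7) = 0.

s = -6, -7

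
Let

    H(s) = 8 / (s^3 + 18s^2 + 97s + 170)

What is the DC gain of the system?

Set s = 0: H(0) = (8) / (170) = 4/85.

H(0) = 4/85 ≈ 0.04706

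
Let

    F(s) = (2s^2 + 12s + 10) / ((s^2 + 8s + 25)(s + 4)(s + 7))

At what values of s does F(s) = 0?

s = -1, -5

Set the numerator to zero: 2s^2 + 12s + 10 = 0, i.e. 2·(s^2 + 6s + 5) = 0.
Factoring: (s + 1)(s + 5) = 0.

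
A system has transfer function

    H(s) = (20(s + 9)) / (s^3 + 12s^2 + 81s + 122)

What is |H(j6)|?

|H(j6)| ≈ 0.5262

Substitute s = j6: numerator = 180 + j120, denominator = -310 + j270.
|H(j6)| = |180 + j120| / |-310 + j270| = 216.33 / 411.10 ≈ 0.5262.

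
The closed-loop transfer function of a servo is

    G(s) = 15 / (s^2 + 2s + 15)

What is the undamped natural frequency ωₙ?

Compare the denominator to the standard form s^2 + 2ζωₙs + ωₙ².
ωₙ² = 15, so ωₙ = √15 ≈ 3.873 rad/s.

ωₙ ≈ 3.873 rad/s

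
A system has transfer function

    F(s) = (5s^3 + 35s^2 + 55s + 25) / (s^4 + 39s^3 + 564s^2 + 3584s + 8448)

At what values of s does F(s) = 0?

s = -5, -1, -1

Set the numerator to zero: 5s^3 + 35s^2 + 55s + 25 = 0, i.e. 5·(s^3 + 7s^2 + 11s + 5) = 0.
Factoring: (s + 5)(s + 1)^2 = 0.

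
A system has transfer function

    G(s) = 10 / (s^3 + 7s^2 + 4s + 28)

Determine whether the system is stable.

The denominator s^3 + 7s^2 + 4s + 28 factors as (s^2 + 4)(s + 7), giving poles at s = ±2j, -7.
Since the simple pole(s) at s = 2j, -2j lie on the jω-axis with none in the right half-plane, the system is marginally stable.

marginally stable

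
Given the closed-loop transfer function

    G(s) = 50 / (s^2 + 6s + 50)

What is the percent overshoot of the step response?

%OS ≈ 22.9%

Comparing s^2 + 6s + 50 to s^2 + 2ζωₙs + ωₙ²: ωₙ = √50 ≈ 7.071 rad/s and ζ = 6/(2·√50) ≈ 0.4243.
%OS = 100·exp(−πζ/√(1−ζ²)) = 100·exp(−π·0.4243/√(1−0.4243²)) ≈ 22.9%.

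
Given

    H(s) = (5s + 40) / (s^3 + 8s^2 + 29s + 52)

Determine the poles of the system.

s = -4, -2 ± 3j

The poles are the roots of the denominator s^3 + 8s^2 + 29s + 52 = 0.
Trying s = -4: the polynomial evaluates to 0, so (s + 4) is a factor.
Dividing out leaves s^2 + 4s + 13 = 0.
The quadratic formula then gives s = -2 ± 3j.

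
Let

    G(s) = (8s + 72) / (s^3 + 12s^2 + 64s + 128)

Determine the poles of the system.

s = -4 ± 4j, -4

The poles are the roots of the denominator s^3 + 12s^2 + 64s + 128 = 0.
Trying s = -4: the polynomial evaluates to 0, so (s + 4) is a factor.
Dividing out leaves s^2 + 8s + 32 = 0.
The quadratic formula then gives s = -4 ± 4j.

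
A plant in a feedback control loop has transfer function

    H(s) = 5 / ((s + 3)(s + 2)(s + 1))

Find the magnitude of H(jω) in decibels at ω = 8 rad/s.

|H(j8)|_dB ≈ -41.1 dB

Substitute s = j8: numerator = 5, denominator = -378 - j424.
|H(j8)| = |5| / |-378 - j424| = 5 / 568.03 ≈ 0.008802.
In decibels: 20·log₁₀(0.008802) ≈ -41.1 dB.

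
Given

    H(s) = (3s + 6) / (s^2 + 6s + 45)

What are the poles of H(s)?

s = -3 + 6j, -3 - 6j

The poles are the roots of the denominator s^2 + 6s + 45 = 0.
Using the quadratic formula: s = (-6 ± √(-144))/2 = -3 ± 6j.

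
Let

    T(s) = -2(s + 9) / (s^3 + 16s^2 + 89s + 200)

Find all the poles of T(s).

The poles are the roots of the denominator s^3 + 16s^2 + 89s + 200 = 0.
Trying s = -8: the polynomial evaluates to 0, so (s + 8) is a factor.
Dividing out leaves s^2 + 8s + 25 = 0.
The quadratic formula then gives s = -4 ± 3j.

s = -4 ± 3j, -8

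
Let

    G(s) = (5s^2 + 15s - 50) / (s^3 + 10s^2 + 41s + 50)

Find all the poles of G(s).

The poles are the roots of the denominator s^3 + 10s^2 + 41s + 50 = 0.
Trying s = -2: the polynomial evaluates to 0, so (s + 2) is a factor.
Dividing out leaves s^2 + 8s + 25 = 0.
The quadratic formula then gives s = -4 ± 3j.

s = -4 + 3j, -4 - 3j, -2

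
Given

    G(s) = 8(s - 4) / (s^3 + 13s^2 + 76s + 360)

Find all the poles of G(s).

s = -2 ± 6j, -9

The poles are the roots of the denominator s^3 + 13s^2 + 76s + 360 = 0.
Trying s = -9: the polynomial evaluates to 0, so (s + 9) is a factor.
Dividing out leaves s^2 + 4s + 40 = 0.
The quadratic formula then gives s = -2 ± 6j.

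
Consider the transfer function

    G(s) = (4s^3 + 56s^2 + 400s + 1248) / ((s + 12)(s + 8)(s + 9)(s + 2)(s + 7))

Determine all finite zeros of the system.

s = -6, -4 ± 6j

Set the numerator to zero: 4s^3 + 56s^2 + 400s + 1248 = 0, i.e. 4·(s^3 + 14s^2 + 100s + 312) = 0.
Factoring: (s + 6)(s^2 + 8s + 52) = 0.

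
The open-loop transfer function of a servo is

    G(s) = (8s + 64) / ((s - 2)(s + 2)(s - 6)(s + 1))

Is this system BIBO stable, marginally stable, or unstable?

unstable

The poles can be read from the denominator factors: s = 2, -2, 6, -1.
Since the pole(s) at s = 2, 6 lie in the right half-plane, the system is unstable.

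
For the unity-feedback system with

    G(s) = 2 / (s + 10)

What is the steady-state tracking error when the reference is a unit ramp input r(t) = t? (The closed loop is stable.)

G(s) has no poles at the origin.
This is a Type 0 system; Kv = lim_{s→0} s·G(s) = 0, so the steady-state error for a ramp input is infinite.

e_ss = ∞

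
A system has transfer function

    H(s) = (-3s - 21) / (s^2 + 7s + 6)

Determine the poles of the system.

s = -6, -1

The poles are the roots of the denominator s^2 + 7s + 6 = 0.
Factoring: (s + 6)(s + 1) = 0, so s = -6 and s = -1.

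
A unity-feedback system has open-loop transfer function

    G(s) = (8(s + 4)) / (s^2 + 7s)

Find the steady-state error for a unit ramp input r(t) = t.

G(s) has one pole at the origin.
This is a Type 1 system. Kv = lim_{s→0} s·G(s) = 32/7.
e_ss = 1/Kv = 1/(32/7) = 7/32 ≈ 0.2188.

e_ss = 0.2188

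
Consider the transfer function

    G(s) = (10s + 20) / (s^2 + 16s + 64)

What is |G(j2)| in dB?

|G(j2)|_dB ≈ -7.62 dB

Substitute s = j2: numerator = 20 + j20, denominator = 60 + j32.
|G(j2)| = |20 + j20| / |60 + j32| = 28.284 / 68 ≈ 0.4159.
In decibels: 20·log₁₀(0.4159) ≈ -7.62 dB.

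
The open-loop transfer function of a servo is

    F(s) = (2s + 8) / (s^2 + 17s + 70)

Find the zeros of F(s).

Set the numerator to zero: 2s + 8 = 0, i.e. 2·(s + 4) = 0.
So s = -4.

s = -4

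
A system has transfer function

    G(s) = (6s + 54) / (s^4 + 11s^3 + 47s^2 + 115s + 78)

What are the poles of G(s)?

The poles are the roots of the denominator s^4 + 11s^3 + 47s^2 + 115s + 78 = 0.
Trying s = -1: the polynomial evaluates to 0, so (s + 1) is a factor.
Dividing out leaves s^3 + 10s^2 + 37s + 78 = 0.
This factors further as (s^2 + 4s + 13)(s + 6) = 0.

s = -2 ± 3j, -1, -6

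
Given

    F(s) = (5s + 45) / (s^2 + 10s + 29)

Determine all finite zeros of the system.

Set the numerator to zero: 5s + 45 = 0, i.e. 5·(s + 9) = 0.
So s = -9.

s = -9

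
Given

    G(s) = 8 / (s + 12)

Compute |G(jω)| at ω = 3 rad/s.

|G(j3)| ≈ 0.6468

Substitute s = j3: numerator = 8, denominator = 12 + j3.
|G(j3)| = |8| / |12 + j3| = 8 / 12.369 ≈ 0.6468.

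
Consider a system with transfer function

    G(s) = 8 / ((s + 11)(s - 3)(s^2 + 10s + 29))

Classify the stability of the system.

unstable

The poles can be read from the denominator factors: s = -11, 3, -5 ± 2j.
Since the pole(s) at s = 3 lie in the right half-plane, the system is unstable.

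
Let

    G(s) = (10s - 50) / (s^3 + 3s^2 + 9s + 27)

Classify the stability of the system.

The denominator s^3 + 3s^2 + 9s + 27 factors as (s^2 + 9)(s + 3), giving poles at s = 3j, -3j, -3.
Since the simple pole(s) at s = ±3j lie on the jω-axis with none in the right half-plane, the system is marginally stable.

marginally stable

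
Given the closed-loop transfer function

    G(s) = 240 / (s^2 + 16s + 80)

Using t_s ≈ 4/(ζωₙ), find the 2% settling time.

Comparing s^2 + 16s + 80 to s^2 + 2ζωₙs + ωₙ²: ωₙ = √80 ≈ 8.944 rad/s and ζ = 16/(2·√80) ≈ 0.8944.
ζωₙ = 16/2 = 8, so t_s ≈ 4/(ζωₙ) = 4/8 = 0.5000 s.

t_s ≈ 0.5000 s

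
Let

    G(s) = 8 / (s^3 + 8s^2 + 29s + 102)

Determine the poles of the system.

s = -6, -1 ± 4j

The poles are the roots of the denominator s^3 + 8s^2 + 29s + 102 = 0.
Trying s = -6: the polynomial evaluates to 0, so (s + 6) is a factor.
Dividing out leaves s^2 + 2s + 17 = 0.
The quadratic formula then gives s = -1 ± 4j.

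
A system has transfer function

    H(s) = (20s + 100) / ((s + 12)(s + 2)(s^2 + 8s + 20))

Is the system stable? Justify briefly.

The poles can be read from the denominator factors: s = -12, -2, -4 + 2j, -4 - 2j.
Since all poles lie strictly in the left half-plane, the system is stable.

stable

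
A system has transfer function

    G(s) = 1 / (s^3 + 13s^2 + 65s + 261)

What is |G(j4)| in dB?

|G(j4)|_dB ≈ -46.2 dB

Substitute s = j4: numerator = 1, denominator = 53 + j196.
|G(j4)| = |1| / |53 + j196| = 1 / 203.04 ≈ 0.004925.
In decibels: 20·log₁₀(0.004925) ≈ -46.2 dB.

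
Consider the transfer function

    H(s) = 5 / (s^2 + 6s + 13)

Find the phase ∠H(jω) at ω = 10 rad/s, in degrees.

At s = j10: numerator = 5, denominator = -87 + j60.
∠H = ∠num − ∠den = 0° − (145.41°) = -145.4°.

∠H(j10) ≈ -145.4°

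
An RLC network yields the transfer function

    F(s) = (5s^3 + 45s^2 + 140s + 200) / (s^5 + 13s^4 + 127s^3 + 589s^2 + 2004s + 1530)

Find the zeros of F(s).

s = -5, -2 ± 2j

Set the numerator to zero: 5s^3 + 45s^2 + 140s + 200 = 0, i.e. 5·(s^3 + 9s^2 + 28s + 40) = 0.
Factoring: (s + 5)(s^2 + 4s + 8) = 0.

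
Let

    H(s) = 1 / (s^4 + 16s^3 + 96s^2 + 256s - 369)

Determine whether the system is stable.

The denominator s^4 + 16s^3 + 96s^2 + 256s - 369 factors as (s + 9)(s - 1)(s^2 + 8s + 41), giving poles at s = -9, 1, -4 ± 5j.
Since the pole(s) at s = 1 lie in the right half-plane, the system is unstable.

unstable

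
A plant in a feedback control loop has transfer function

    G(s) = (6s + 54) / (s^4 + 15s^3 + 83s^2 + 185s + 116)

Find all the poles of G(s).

The poles are the roots of the denominator s^4 + 15s^3 + 83s^2 + 185s + 116 = 0.
Trying s = -1: the polynomial evaluates to 0, so (s + 1) is a factor.
Dividing out leaves s^3 + 14s^2 + 69s + 116 = 0.
This factors further as (s^2 + 10s + 29)(s + 4) = 0.

s = -5 + 2j, -5 - 2j, -1, -4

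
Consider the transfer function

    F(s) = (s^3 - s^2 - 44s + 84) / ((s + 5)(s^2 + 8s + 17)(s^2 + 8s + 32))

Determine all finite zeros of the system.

Set the numerator to zero: s^3 - s^2 - 44s + 84 = 0.
Factoring: (s - 6)(s - 2)(s + 7) = 0.

s = 6, 2, -7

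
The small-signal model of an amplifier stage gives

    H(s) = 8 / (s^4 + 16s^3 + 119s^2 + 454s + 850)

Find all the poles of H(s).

s = -3 + 4j, -3 - 4j, -5 + 3j, -5 - 3j

The poles are the roots of the denominator s^4 + 16s^3 + 119s^2 + 454s + 850 = 0.
No real roots exist; factor into two real quadratics: (s^2 + 6s + 25)(s^2 + 10s + 34) = 0.
Each quadratic gives a conjugate pair via the quadratic formula.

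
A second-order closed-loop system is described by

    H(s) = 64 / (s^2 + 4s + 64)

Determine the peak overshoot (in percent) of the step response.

%OS ≈ 44.4%

Comparing s^2 + 4s + 64 to s^2 + 2ζωₙs + ωₙ²: ωₙ = 8 rad/s and ζ = 4/(2·8) = 0.25.
%OS = 100·exp(−πζ/√(1−ζ²)) = 100·exp(−π·0.25/√(1−0.25²)) ≈ 44.4%.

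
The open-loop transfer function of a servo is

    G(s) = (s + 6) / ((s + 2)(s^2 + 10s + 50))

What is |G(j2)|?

Substitute s = j2: numerator = 6 + j2, denominator = 52 + j132.
|G(j2)| = |6 + j2| / |52 + j132| = 6.3246 / 141.87 ≈ 0.04458.

|G(j2)| ≈ 0.04458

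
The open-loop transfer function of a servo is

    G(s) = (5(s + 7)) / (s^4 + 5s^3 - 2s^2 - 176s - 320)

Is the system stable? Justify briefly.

unstable

The denominator s^4 + 5s^3 - 2s^2 - 176s - 320 factors as (s + 2)(s^2 + 8s + 32)(s - 5), giving poles at s = -2, -4 ± 4j, 5.
Since the pole(s) at s = 5 lie in the right half-plane, the system is unstable.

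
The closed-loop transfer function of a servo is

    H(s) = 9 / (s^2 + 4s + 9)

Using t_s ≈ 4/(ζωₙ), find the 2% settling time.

t_s ≈ 2 s

Comparing s^2 + 4s + 9 to s^2 + 2ζωₙs + ωₙ²: ωₙ = 3 rad/s and ζ = 4/(2·3) ≈ 0.6667.
ζωₙ = 4/2 = 2, so t_s ≈ 4/(ζωₙ) = 4/2 = 2 s.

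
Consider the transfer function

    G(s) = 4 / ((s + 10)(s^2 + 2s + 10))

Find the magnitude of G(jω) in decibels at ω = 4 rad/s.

Substitute s = j4: numerator = 4, denominator = -92 + j56.
|G(j4)| = |4| / |-92 + j56| = 4 / 107.70 ≈ 0.03714.
In decibels: 20·log₁₀(0.03714) ≈ -28.6 dB.

|G(j4)|_dB ≈ -28.6 dB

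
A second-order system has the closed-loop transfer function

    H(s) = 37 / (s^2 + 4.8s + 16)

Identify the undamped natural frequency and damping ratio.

Compare the denominator to the standard form s^2 + 2ζωₙs + ωₙ².
ωₙ² = 16, so ωₙ = 4 rad/s.
2ζωₙ = 4.8, so ζ = 4.8/(2·4) = 0.6.
With ζ = 0.6 the response is underdamped.

ωₙ = 4 rad/s, ζ = 0.6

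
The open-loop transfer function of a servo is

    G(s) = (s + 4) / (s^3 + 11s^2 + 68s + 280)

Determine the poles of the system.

The poles are the roots of the denominator s^3 + 11s^2 + 68s + 280 = 0.
Trying s = -7: the polynomial evaluates to 0, so (s + 7) is a factor.
Dividing out leaves s^2 + 4s + 40 = 0.
The quadratic formula then gives s = -2 ± 6j.

s = -2 + 6j, -2 - 6j, -7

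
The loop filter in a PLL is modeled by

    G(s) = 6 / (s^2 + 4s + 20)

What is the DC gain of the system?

G(0) = 3/10 ≈ 0.3000

Set s = 0: G(0) = (6) / (20) = 3/10.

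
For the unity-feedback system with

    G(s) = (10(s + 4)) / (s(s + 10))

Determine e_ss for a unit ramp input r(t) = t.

e_ss = 0.2500

G(s) has one pole at the origin.
This is a Type 1 system. Kv = lim_{s→0} s·G(s) = 40/10 = 4.
e_ss = 1/Kv = 1/(4) = 1/4 ≈ 0.2500.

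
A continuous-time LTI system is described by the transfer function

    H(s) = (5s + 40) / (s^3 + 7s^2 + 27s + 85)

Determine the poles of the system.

The poles are the roots of the denominator s^3 + 7s^2 + 27s + 85 = 0.
Trying s = -5: the polynomial evaluates to 0, so (s + 5) is a factor.
Dividing out leaves s^2 + 2s + 17 = 0.
The quadratic formula then gives s = -1 ± 4j.

s = -1 + 4j, -1 - 4j, -5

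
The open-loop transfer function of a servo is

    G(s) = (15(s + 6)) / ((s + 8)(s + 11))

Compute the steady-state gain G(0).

At s = 0 each factor (s + a) contributes a and each (s^2 + bs + c) contributes c.
G(0) = 15·(6) / ((8) · (11)) = 90/88 = 45/44.

G(0) = 45/44 ≈ 1.023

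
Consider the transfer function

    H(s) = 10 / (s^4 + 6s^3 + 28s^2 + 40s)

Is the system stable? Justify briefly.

marginally stable

The denominator s^4 + 6s^3 + 28s^2 + 40s factors as s(s^2 + 4s + 20)(s + 2), giving poles at s = 0, -2 + 4j, -2 - 4j, -2.
Since the simple pole(s) at s = 0 lie on the jω-axis with none in the right half-plane, the system is marginally stable.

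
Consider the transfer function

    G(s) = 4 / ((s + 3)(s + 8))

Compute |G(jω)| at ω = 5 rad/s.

|G(j5)| ≈ 0.07272

Substitute s = j5: numerator = 4, denominator = -1 + j55.
|G(j5)| = |4| / |-1 + j55| = 4 / 55.009 ≈ 0.07272.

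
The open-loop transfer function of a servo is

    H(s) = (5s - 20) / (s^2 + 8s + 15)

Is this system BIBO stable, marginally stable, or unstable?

The denominator s^2 + 8s + 15 factors as (s + 5)(s + 3), giving poles at s = -5, -3.
Since all poles lie strictly in the left half-plane, the system is stable.

stable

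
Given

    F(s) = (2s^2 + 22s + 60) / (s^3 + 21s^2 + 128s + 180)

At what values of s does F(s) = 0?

s = -5, -6

Set the numerator to zero: 2s^2 + 22s + 60 = 0, i.e. 2·(s^2 + 11s + 30) = 0.
Factoring: (s + 5)(s + 6) = 0.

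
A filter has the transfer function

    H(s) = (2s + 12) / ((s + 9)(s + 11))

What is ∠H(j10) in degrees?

At s = j10: numerator = 12 + j20, denominator = -1 + j200.
∠H = ∠num − ∠den = 59.036° − (90.286°) = -31.25°.

∠H(j10) ≈ -31.25°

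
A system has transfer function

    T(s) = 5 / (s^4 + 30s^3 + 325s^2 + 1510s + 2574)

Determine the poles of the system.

The poles are the roots of the denominator s^4 + 30s^3 + 325s^2 + 1510s + 2574 = 0.
Trying s = -9: the polynomial evaluates to 0, so (s + 9) is a factor.
Dividing out leaves s^3 + 21s^2 + 136s + 286 = 0.
This factors further as (s^2 + 10s + 26)(s + 11) = 0.

s = -5 ± j, -9, -11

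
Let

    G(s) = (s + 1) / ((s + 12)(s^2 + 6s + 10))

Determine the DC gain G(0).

G(0) = 1/120 ≈ 0.008333

Set s = 0: G(0) = (1) / (120) = 1/120.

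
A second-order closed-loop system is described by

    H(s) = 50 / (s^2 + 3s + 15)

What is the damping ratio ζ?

ζ ≈ 0.3873

Compare the denominator to the standard form s^2 + 2ζωₙs + ωₙ².
ωₙ² = 15, so ωₙ = √15 ≈ 3.873 rad/s.
2ζωₙ = 3, so ζ = 3/(2·√15) ≈ 0.3873.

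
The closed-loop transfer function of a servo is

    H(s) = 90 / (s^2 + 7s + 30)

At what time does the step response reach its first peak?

Comparing s^2 + 7s + 30 to s^2 + 2ζωₙs + ωₙ²: ωₙ = √30 ≈ 5.477 rad/s and ζ = 7/(2·√30) ≈ 0.6390.
ζωₙ = 7/2 = 3.5, so ω_d = ωₙ√(1−ζ²) = √(ωₙ² − (ζωₙ)²) = √(30 − 3.5²) = √17.75 ≈ 4.213 rad/s.
t_p = π/ω_d = π/4.213 ≈ 0.7457 s.

t_p ≈ 0.7457 s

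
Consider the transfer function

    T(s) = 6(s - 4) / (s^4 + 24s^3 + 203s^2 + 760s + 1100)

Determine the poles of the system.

s = -4 + 2j, -4 - 2j, -11, -5

The poles are the roots of the denominator s^4 + 24s^3 + 203s^2 + 760s + 1100 = 0.
Trying s = -11: the polynomial evaluates to 0, so (s + 11) is a factor.
Dividing out leaves s^3 + 13s^2 + 60s + 100 = 0.
This factors further as (s^2 + 8s + 20)(s + 5) = 0.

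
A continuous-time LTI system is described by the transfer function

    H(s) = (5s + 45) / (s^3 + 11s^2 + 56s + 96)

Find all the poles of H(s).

The poles are the roots of the denominator s^3 + 11s^2 + 56s + 96 = 0.
Trying s = -3: the polynomial evaluates to 0, so (s + 3) is a factor.
Dividing out leaves s^2 + 8s + 32 = 0.
The quadratic formula then gives s = -4 ± 4j.

s = -4 ± 4j, -3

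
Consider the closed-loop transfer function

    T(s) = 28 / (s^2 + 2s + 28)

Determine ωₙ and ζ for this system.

Compare the denominator to the standard form s^2 + 2ζωₙs + ωₙ².
ωₙ² = 28, so ωₙ = √28 ≈ 5.292 rad/s.
2ζωₙ = 2, so ζ = 2/(2·√28) ≈ 0.1890.
With ζ = 0.1890 the response is underdamped.

ωₙ ≈ 5.292 rad/s, ζ ≈ 0.1890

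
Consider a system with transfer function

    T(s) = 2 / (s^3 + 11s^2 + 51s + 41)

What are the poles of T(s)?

s = -5 ± 4j, -1

The poles are the roots of the denominator s^3 + 11s^2 + 51s + 41 = 0.
Trying s = -1: the polynomial evaluates to 0, so (s + 1) is a factor.
Dividing out leaves s^2 + 10s + 41 = 0.
The quadratic formula then gives s = -5 ± 4j.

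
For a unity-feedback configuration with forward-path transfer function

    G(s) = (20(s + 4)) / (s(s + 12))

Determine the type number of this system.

Type 1

The denominator has 1 factor of s at the origin (free integrator), so this is a Type 1 system.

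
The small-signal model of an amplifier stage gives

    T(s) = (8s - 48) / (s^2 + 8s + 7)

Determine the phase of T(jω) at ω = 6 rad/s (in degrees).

At s = j6: numerator = -48 + j48, denominator = -29 + j48.
∠T = ∠num − ∠den = 135° − (121.14°) = 13.86°.

∠T(j6) ≈ 13.86°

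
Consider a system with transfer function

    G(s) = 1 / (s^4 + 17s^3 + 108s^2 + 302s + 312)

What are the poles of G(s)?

s = -4, -3, -5 + j, -5 - j

The poles are the roots of the denominator s^4 + 17s^3 + 108s^2 + 302s + 312 = 0.
Trying s = -4: the polynomial evaluates to 0, so (s + 4) is a factor.
Dividing out leaves s^3 + 13s^2 + 56s + 78 = 0.
This factors further as (s + 3)(s^2 + 10s + 26) = 0.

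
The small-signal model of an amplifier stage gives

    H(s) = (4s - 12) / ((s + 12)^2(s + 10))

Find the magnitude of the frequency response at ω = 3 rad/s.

|H(j3)| ≈ 0.01062

Substitute s = j3: numerator = -12 + j12, denominator = 1134 + j1125.
|H(j3)| = |-12 + j12| / |1134 + j1125| = 16.971 / 1597.4 ≈ 0.01062.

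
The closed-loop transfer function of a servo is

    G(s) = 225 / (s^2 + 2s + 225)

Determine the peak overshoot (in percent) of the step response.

%OS ≈ 81.1%

Comparing s^2 + 2s + 225 to s^2 + 2ζωₙs + ωₙ²: ωₙ = 15 rad/s and ζ = 2/(2·15) ≈ 0.06667.
%OS = 100·exp(−πζ/√(1−ζ²)) = 100·exp(−π·0.06667/√(1−0.06667²)) ≈ 81.1%.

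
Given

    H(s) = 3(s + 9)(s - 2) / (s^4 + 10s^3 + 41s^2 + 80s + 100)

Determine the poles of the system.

The poles are the roots of the denominator s^4 + 10s^3 + 41s^2 + 80s + 100 = 0.
No real roots exist; factor into two real quadratics: (s^2 + 8s + 20)(s^2 + 2s + 5) = 0.
Each quadratic gives a conjugate pair via the quadratic formula.

s = -4 + 2j, -4 - 2j, -1 + 2j, -1 - 2j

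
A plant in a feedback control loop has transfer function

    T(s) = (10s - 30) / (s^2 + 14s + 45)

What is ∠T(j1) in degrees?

∠T(j1) ≈ 143.9°

At s = j1: numerator = -30 + j10, denominator = 44 + j14.
∠T = ∠num − ∠den = 161.57° − (17.650°) = 143.9°.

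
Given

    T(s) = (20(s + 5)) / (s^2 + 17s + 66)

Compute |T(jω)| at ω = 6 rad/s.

|T(j6)| ≈ 1.469

Substitute s = j6: numerator = 100 + j120, denominator = 30 + j102.
|T(j6)| = |100 + j120| / |30 + j102| = 156.20 / 106.32 ≈ 1.469.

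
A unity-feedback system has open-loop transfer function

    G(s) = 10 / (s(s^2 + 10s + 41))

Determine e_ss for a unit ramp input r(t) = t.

e_ss = 4.100

G(s) has one pole at the origin.
This is a Type 1 system. Kv = lim_{s→0} s·G(s) = 10/41.
e_ss = 1/Kv = 1/(10/41) = 41/10 ≈ 4.100.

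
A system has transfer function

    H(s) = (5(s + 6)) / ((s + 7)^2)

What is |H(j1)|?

Substitute s = j1: numerator = 30 + j5, denominator = 48 + j14.
|H(j1)| = |30 + j5| / |48 + j14| = 30.414 / 50 ≈ 0.6083.

|H(j1)| ≈ 0.6083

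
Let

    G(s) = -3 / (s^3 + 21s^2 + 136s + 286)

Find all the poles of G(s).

s = -5 + j, -5 - j, -11

The poles are the roots of the denominator s^3 + 21s^2 + 136s + 286 = 0.
Trying s = -11: the polynomial evaluates to 0, so (s + 11) is a factor.
Dividing out leaves s^2 + 10s + 26 = 0.
The quadratic formula then gives s = -5 ± 1j.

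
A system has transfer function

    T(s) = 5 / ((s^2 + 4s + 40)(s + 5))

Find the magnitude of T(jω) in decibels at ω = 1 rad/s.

Substitute s = j1: numerator = 5, denominator = 191 + j59.
|T(j1)| = |5| / |191 + j59| = 5 / 199.90 ≈ 0.02501.
In decibels: 20·log₁₀(0.02501) ≈ -32.0 dB.

|T(j1)|_dB ≈ -32.0 dB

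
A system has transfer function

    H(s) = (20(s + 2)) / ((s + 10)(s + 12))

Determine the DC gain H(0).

At s = 0 each factor (s + a) contributes a and each (s^2 + bs + c) contributes c.
H(0) = 20·(2) / ((10) · (12)) = 40/120 = 1/3.

H(0) = 1/3 ≈ 0.3333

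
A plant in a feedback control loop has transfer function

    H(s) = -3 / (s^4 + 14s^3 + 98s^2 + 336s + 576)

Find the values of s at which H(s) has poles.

s = -4 + 4j, -4 - 4j, -3 + 3j, -3 - 3j

The poles are the roots of the denominator s^4 + 14s^3 + 98s^2 + 336s + 576 = 0.
No real roots exist; factor into two real quadratics: (s^2 + 8s + 32)(s^2 + 6s + 18) = 0.
Each quadratic gives a conjugate pair via the quadratic formula.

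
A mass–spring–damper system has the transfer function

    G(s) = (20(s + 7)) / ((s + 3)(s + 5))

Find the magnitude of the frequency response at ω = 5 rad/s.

Substitute s = j5: numerator = 140 + j100, denominator = -10 + j40.
|G(j5)| = |140 + j100| / |-10 + j40| = 172.05 / 41.231 ≈ 4.173.

|G(j5)| ≈ 4.173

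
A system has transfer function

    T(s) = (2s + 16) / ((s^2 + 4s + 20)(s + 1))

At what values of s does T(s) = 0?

s = -8

Set the numerator to zero: 2s + 16 = 0, i.e. 2·(s + 8) = 0.
So s = -8.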